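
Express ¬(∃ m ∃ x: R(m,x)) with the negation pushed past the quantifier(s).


Negation flips each quantifier (∀↔∃) and negates the inner predicate.
¬(∃ m ∃ x: φ) = ∀ m ∀ x: ¬φ.

∀ m ∀ x: ¬(R(m,x))


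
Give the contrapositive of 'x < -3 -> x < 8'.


The contrapositive of (P → Q) is (¬Q → ¬P); it is logically equivalent to the original.
Here P = 'x < -3' and Q = 'x < 8'.

If not (x < 8), then not (x < -3).


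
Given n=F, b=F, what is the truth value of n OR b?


Disjunction is false only when both operands are false.
Substitute: n=F, b=F.
F OR F evaluates to F.

F


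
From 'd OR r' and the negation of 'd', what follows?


Disjunctive syllogism: from (P ∨ Q) and ¬P, infer Q.
One disjunct, 'd', is ruled out; the other must hold.

r


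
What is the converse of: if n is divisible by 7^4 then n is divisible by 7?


The converse of (P → Q) is (Q → P). It is not in general equivalent to the original.
Here P = 'n is divisible by 7^4' and Q = 'n is divisible by 7'.

If n is divisible by 7, then n is divisible by 7^4.


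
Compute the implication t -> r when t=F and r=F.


Implication is false only when antecedent is true and consequent is false.
Substitute: t=F, r=F.
F -> F evaluates to T.

T


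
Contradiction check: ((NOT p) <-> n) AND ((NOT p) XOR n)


Truth table over {n, p}:
n | p | φ
---------
F | F | F
T | F | F
F | T | F
T | T | F
Every row is false.

Yes, it is a contradiction.


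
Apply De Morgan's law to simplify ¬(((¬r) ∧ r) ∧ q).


De Morgan: the negation of a conjunction is the disjunction of the negations.
Distribute ¬ across ∧, flipping it to ∨, and negate each literal.

(r ∨ (¬r)) ∨ (¬q)


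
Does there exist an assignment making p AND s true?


Search for a satisfying assignment over {p, s}.
Try p=T, s=T: the formula evaluates to T.
A satisfying assignment exists.

Satisfiable.


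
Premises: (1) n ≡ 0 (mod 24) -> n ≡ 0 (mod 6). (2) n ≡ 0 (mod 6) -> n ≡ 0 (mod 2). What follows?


Hypothetical syllogism: from (P → Q) and (Q → R), infer (P → R).
Chain the two implications through the shared middle term 'n ≡ 0 (mod 6)'.

n ≡ 0 (mod 24) -> n ≡ 0 (mod 2)


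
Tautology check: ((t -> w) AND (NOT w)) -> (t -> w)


Build the truth table over {t, w}:
t | w | φ
---------
F | F | T
T | F | T
F | T | T
T | T | T
Every row evaluates to true.

Yes, it is a tautology.


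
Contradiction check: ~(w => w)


Truth table over {w}:
w | φ
-----
False | False
True | False
Every row is false.

Yes, it is a contradiction.


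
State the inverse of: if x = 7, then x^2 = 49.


The inverse of (P → Q) is (¬P → ¬Q). It is equivalent to the converse, not to the original.
Here P = 'x = 7' and Q = 'x^2 = 49'.

If not (x = 7), then not (x^2 = 49).


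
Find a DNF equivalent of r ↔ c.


Step 1: r ↔ c is true exactly when both agree: (r ∧ c) ∨ (¬r ∧ ¬c).

(r ∧ c) ∨ ((¬r) ∧ (¬c))


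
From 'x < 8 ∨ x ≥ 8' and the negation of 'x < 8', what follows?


Disjunctive syllogism: from (P ∨ Q) and ¬P, infer Q.
One disjunct, 'x < 8', is ruled out; the other must hold.

x ≥ 8


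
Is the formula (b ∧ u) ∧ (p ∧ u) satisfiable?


Search for a satisfying assignment over {b, p, u}.
Try b=T, p=T, u=T: the formula evaluates to T.
A satisfying assignment exists.

Satisfiable.


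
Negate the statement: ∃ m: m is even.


¬(∀ x: φ) = ∃ x: ¬φ, and ¬(∃ x: φ) = ∀ x: ¬φ.
Apply to the existential statement.

∀ m: ¬(m is even)


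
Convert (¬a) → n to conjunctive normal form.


Step 1: Rewrite (¬a) → n as ¬(¬a) ∨ n.
Step 2: Eliminate any double negations (¬¬X = X).

a ∨ n


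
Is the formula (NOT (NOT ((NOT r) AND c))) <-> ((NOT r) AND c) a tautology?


Build the truth table over {c, r}:
c | r | φ
---------
F | F | T
T | F | T
F | T | T
T | T | T
Every row evaluates to true.

Yes, it is a tautology.


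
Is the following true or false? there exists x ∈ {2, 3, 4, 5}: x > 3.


Evaluate the predicate on each element: 2:F, 3:F, 4:T, 5:T.
Witness x = 4 satisfies the predicate.

T


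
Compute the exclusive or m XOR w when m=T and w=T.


Exclusive or is true when exactly one operand is true.
Substitute: m=T, w=T.
T XOR T evaluates to F.

F


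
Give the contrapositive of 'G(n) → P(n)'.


The contrapositive of (P → Q) is (¬Q → ¬P); it is logically equivalent to the original.
Here P = 'G(n)' and Q = 'P(n)'.

If not (P(n)), then not (G(n)).


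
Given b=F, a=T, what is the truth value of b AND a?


Conjunction is true only when both operands are true.
Substitute: b=F, a=T.
F AND T evaluates to F.

F


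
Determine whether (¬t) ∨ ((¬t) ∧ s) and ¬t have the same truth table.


Compare truth tables:
s | t | φ | ψ
-------------
F | F | T | T
T | F | T | T
F | T | F | F
T | T | F | F
The columns φ and ψ agree on every row.

Yes, they are logically equivalent.


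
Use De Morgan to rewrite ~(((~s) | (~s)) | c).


De Morgan: the negation of a disjunction is the conjunction of the negations.
Distribute ~ across |, flipping it to &, and negate each literal.

(s & s) & (~c)


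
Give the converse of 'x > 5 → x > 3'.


The converse of (P → Q) is (Q → P). It is not in general equivalent to the original.
Here P = 'x > 5' and Q = 'x > 3'.

If x > 3, then x > 5.


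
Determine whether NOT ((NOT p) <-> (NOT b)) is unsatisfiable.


Truth table over {b, p}:
b | p | φ
---------
F | F | F
T | F | T
F | T | T
T | T | F
Satisfying assignment at row 2: b=T, p=F gives T.

No, it is not a contradiction.


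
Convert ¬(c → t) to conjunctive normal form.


Step 1: Rewrite c → t as ¬c ∨ t.
Step 2: Negate: ¬(¬c ∨ t) = c ∧ ¬t (De Morgan + double negation).

c ∧ (¬t)


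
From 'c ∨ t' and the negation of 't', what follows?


Disjunctive syllogism: from (P ∨ Q) and ¬P, infer Q.
One disjunct, 't', is ruled out; the other must hold.

c


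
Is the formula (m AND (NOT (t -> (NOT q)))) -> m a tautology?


Build the truth table over {m, q, t}:
m | q | t | φ
-------------
F | F | F | T
T | F | F | T
F | T | F | T
T | T | F | T
F | F | T | T
T | F | T | T
F | T | T | T
T | T | T | T
Every row evaluates to true.

Yes, it is a tautology.


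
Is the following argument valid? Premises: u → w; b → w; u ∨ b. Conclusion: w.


This matches the form of proof by cases: the conclusion follows in every model of the premises.

Valid.


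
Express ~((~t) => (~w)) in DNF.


Step 1: Rewrite implication then negate: ¬(¬(¬t) ∨ (¬w)) = (¬t) ∧ ¬(¬w).
Step 2: Eliminate any double negations (¬¬X = X).

(~t) & w


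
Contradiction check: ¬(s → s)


Truth table over {s}:
s | φ
-----
F | F
T | F
Every row is false.

Yes, it is a contradiction.


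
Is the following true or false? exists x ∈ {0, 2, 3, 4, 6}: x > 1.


Evaluate the predicate on each element: 0:False, 2:True, 3:True, 4:True, 6:True.
Witness x = 2 satisfies the predicate.

True


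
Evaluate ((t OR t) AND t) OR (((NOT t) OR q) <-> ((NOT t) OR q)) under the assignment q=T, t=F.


Substitute q=T, t=F:
t OR t = F OR F = F
(t OR t) AND t = F AND F = F
NOT t = T
(NOT t) OR q = T OR T = T
NOT t = T
(NOT t) OR q = T OR T = T
((NOT t) OR q) <-> ((NOT t) OR q) = T <-> T = T
((t OR t) AND t) OR (((NOT t) OR q) <-> ((NOT t) OR q)) = F OR T = T

T


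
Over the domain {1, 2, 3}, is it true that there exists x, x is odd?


Evaluate the predicate on each element: 1:T, 2:F, 3:T.
Witness x = 1 satisfies the predicate.

T


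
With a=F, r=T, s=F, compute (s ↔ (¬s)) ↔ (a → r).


Substitute a=F, r=T, s=F:
¬s = T
s ↔ (¬s) = F ↔ T = F
a → r = F → T = T
(s ↔ (¬s)) ↔ (a → r) = F ↔ T = F

F


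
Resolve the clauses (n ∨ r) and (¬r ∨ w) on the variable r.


The clauses contain complementary literals r and ¬r.
Resolution eliminates this pair and disjoins the remaining literals (merging duplicates).

(n ∨ w)


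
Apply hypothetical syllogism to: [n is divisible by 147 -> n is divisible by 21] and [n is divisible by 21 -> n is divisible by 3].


Hypothetical syllogism: from (P → Q) and (Q → R), infer (P → R).
Chain the two implications through the shared middle term 'n is divisible by 21'.

n is divisible by 147 -> n is divisible by 3


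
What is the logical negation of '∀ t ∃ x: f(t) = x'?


Negation flips each quantifier (∀↔∃) and negates the inner predicate.
¬(∀ t ∃ x: φ) = ∃ t ∀ x: ¬φ.

∃ t ∀ x: ¬(f(t) = x)


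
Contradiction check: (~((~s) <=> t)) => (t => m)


Truth table over {m, s, t}:
m | s | t | φ
-------------
False | False | False | True
True | False | False | True
False | True | False | True
True | True | False | True
False | False | True | True
True | False | True | True
False | True | True | False
True | True | True | True
Satisfying assignment at row 1: m=False, s=False, t=False gives True.

No, it is not a contradiction.


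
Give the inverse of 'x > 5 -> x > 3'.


The inverse of (P → Q) is (¬P → ¬Q). It is equivalent to the converse, not to the original.
Here P = 'x > 5' and Q = 'x > 3'.

If not (x > 5), then not (x > 3).


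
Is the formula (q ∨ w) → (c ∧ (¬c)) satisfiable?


Search for a satisfying assignment over {c, q, w}.
Try c=F, q=F, w=F: the formula evaluates to T.
A satisfying assignment exists.

Satisfiable.


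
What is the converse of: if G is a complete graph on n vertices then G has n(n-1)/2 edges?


The converse of (P → Q) is (Q → P). It is not in general equivalent to the original.
Here P = 'G is a complete graph on n vertices' and Q = 'G has n(n-1)/2 edges'.

If G has n(n-1)/2 edges, then G is a complete graph on n vertices.


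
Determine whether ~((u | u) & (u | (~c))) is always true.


Build the truth table over {c, u}:
c | u | φ
---------
False | False | True
True | False | True
False | True | False
True | True | False
Counterexample at row 3: with c=False, u=True, the formula is False.

No, it is not a tautology.


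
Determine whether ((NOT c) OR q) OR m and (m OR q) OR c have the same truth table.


Compare truth tables:
c | m | q | φ | ψ
-----------------
F | F | F | T | F
T | F | F | F | T
F | T | F | T | T
T | T | F | T | T
F | F | T | T | T
T | F | T | T | T
F | T | T | T | T
T | T | T | T | T
They differ at row 1 (c=F, m=F, q=F): φ=T but ψ=F.

No, they are not logically equivalent.


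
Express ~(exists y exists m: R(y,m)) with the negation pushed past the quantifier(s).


Negation flips each quantifier (∀↔∃) and negates the inner predicate.
¬(exists y exists m: φ) = forall y forall m: ¬φ.

forall y forall m: ~(R(y,m))


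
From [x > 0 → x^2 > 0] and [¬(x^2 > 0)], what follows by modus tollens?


Modus tollens: from (P → Q) and ¬Q, infer ¬P.
Q = 'x^2 > 0' is denied; since P → Q, P must also fail.

Not (x > 0).


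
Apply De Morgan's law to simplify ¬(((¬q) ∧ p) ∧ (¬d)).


De Morgan: the negation of a conjunction is the disjunction of the negations.
Distribute ¬ across ∧, flipping it to ∨, and negate each literal.

(q ∨ (¬p)) ∨ d


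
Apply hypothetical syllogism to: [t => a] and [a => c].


Hypothetical syllogism: from (P → Q) and (Q → R), infer (P → R).
Chain the two implications through the shared middle term 'a'.

t => c


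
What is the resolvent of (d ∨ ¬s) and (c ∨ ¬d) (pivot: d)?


The clauses contain complementary literals d and ¬d.
Resolution eliminates this pair and disjoins the remaining literals (merging duplicates).

(¬s ∨ c)


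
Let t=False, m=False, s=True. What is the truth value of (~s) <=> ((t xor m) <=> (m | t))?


Substitute t=False, m=False, s=True:
~s = False
t xor m = False xor False = False
m | t = False | False = False
(t xor m) <=> (m | t) = False <=> False = True
(~s) <=> ((t xor m) <=> (m | t)) = False <=> True = False

False


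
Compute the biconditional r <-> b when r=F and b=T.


Biconditional is true when both operands have the same truth value.
Substitute: r=F, b=T.
F <-> T evaluates to F.

F


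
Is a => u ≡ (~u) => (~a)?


Compare truth tables:
a | u | φ | ψ
-------------
False | False | True | True
True | False | False | False
False | True | True | True
True | True | True | True
The columns φ and ψ agree on every row.

Yes, they are logically equivalent.


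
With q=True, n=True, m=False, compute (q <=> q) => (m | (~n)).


Substitute q=True, n=True, m=False:
q <=> q = True <=> True = True
~n = False
m | (~n) = False | False = False
(q <=> q) => (m | (~n)) = True => False = False

False


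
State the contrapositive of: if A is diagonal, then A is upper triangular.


The contrapositive of (P → Q) is (¬Q → ¬P); it is logically equivalent to the original.
Here P = 'A is diagonal' and Q = 'A is upper triangular'.

If not (A is upper triangular), then not (A is diagonal).


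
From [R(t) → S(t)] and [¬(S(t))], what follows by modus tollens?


Modus tollens: from (P → Q) and ¬Q, infer ¬P.
Q = 'S(t)' is denied; since P → Q, P must also fail.

Not (R(t)).


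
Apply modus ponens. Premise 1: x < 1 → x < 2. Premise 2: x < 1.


Modus ponens: from (P → Q) and P, infer Q.
P = 'x < 1' is asserted, and P → Q holds, so Q follows.

x < 2.


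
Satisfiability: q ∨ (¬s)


Search for a satisfying assignment over {q, s}.
Try q=F, s=F: the formula evaluates to T.
A satisfying assignment exists.

Satisfiable.


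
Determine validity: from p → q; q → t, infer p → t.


This matches the form of hypothetical syllogism: the conclusion follows in every model of the premises.

Valid.


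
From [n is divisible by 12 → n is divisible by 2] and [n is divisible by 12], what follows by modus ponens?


Modus ponens: from (P → Q) and P, infer Q.
P = 'n is divisible by 12' is asserted, and P → Q holds, so Q follows.

n is divisible by 2.


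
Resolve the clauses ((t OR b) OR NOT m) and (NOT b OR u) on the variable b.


The clauses contain complementary literals b and NOTb.
Resolution eliminates this pair and disjoins the remaining literals (merging duplicates).

((NOT m OR t) OR u)


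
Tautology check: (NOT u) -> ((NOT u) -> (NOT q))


Build the truth table over {q, u}:
q | u | φ
---------
F | F | T
T | F | F
F | T | T
T | T | T
Counterexample at row 2: with q=T, u=F, the formula is F.

No, it is not a tautology.


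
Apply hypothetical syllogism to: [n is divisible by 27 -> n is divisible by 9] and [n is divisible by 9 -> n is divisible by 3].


Hypothetical syllogism: from (P → Q) and (Q → R), infer (P → R).
Chain the two implications through the shared middle term 'n is divisible by 9'.

n is divisible by 27 -> n is divisible by 3


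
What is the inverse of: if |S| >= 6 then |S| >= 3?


The inverse of (P → Q) is (¬P → ¬Q). It is equivalent to the converse, not to the original.
Here P = '|S| >= 6' and Q = '|S| >= 3'.

If not (|S| >= 6), then not (|S| >= 3).


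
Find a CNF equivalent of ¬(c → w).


Step 1: Rewrite c → w as ¬c ∨ w.
Step 2: Negate: ¬(¬c ∨ w) = c ∧ ¬w (De Morgan + double negation).

c ∧ (¬w)


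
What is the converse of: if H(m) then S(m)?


The converse of (P → Q) is (Q → P). It is not in general equivalent to the original.
Here P = 'H(m)' and Q = 'S(m)'.

If S(m), then H(m).


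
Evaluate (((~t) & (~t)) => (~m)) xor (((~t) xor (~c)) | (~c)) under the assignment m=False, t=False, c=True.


Substitute m=False, t=False, c=True:
… (earlier sub-steps elided)
~t = True
(~t) & (~t) = True & True = True
~m = True
((~t) & (~t)) => (~m) = True => True = True
~t = True
~c = False
(~t) xor (~c) = True xor False = True
~c = False
((~t) xor (~c)) | (~c) = True | False = True
(((~t) & (~t)) => (~m)) xor (((~t) xor (~c)) | (~c)) = True xor True = False

False


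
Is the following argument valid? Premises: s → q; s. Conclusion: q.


This matches the form of modus ponens: the conclusion follows in every model of the premises.

Valid.


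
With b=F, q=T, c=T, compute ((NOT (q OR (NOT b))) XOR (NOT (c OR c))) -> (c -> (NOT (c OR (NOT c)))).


Substitute b=F, q=T, c=T:
… (earlier sub-steps elided)
q OR (NOT b) = T OR T = T
NOT (q OR (NOT b)) = F
c OR c = T OR T = T
NOT (c OR c) = F
(NOT (q OR (NOT b))) XOR (NOT (c OR c)) = F XOR F = F
NOT c = F
c OR (NOT c) = T OR F = T
NOT (c OR (NOT c)) = F
c -> (NOT (c OR (NOT c))) = T -> F = F
((NOT (q OR (NOT b))) XOR (NOT (c OR c))) -> (c -> (NOT (c OR (NOT c)))) = F -> F = T

T


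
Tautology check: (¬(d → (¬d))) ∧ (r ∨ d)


Build the truth table over {d, r}:
d | r | φ
---------
F | F | F
T | F | T
F | T | F
T | T | T
Counterexample at row 1: with d=F, r=F, the formula is F.

No, it is not a tautology.


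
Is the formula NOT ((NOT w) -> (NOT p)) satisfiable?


Search for a satisfying assignment over {p, w}.
Try p=T, w=F: the formula evaluates to T.
A satisfying assignment exists.

Satisfiable.


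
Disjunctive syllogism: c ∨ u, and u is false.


Disjunctive syllogism: from (P ∨ Q) and ¬P, infer Q.
One disjunct, 'u', is ruled out; the other must hold.

c


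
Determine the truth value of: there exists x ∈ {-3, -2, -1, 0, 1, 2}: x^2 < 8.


Evaluate the predicate on each element: -3:F, -2:T, -1:T, 0:T, 1:T, 2:T.
Witness x = -2 satisfies the predicate.

T


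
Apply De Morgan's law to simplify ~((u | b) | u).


De Morgan: the negation of a disjunction is the conjunction of the negations.
Distribute ~ across |, flipping it to &, and negate each literal.

((~u) & (~b)) & (~u)


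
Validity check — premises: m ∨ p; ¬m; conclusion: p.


This matches the form of disjunctive syllogism: the conclusion follows in every model of the premises.

Valid.


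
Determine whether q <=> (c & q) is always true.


Build the truth table over {c, q}:
c | q | φ
---------
False | False | True
True | False | True
False | True | False
True | True | True
Counterexample at row 3: with c=False, q=True, the formula is False.

No, it is not a tautology.


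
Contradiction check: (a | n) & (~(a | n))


Truth table over {a, n}:
a | n | φ
---------
False | False | False
True | False | False
False | True | False
True | True | False
Every row is false.

Yes, it is a contradiction.


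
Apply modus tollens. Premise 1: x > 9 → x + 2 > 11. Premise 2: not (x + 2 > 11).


Modus tollens: from (P → Q) and ¬Q, infer ¬P.
Q = 'x + 2 > 11' is denied; since P → Q, P must also fail.

Not (x > 9).


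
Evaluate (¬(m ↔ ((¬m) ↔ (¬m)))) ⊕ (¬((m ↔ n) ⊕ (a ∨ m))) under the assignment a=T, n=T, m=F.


Substitute a=T, n=T, m=F:
¬m = T
¬m = T
(¬m) ↔ (¬m) = T ↔ T = T
m ↔ ((¬m) ↔ (¬m)) = F ↔ T = F
¬(m ↔ ((¬m) ↔ (¬m))) = T
m ↔ n = F ↔ T = F
a ∨ m = T ∨ F = T
(m ↔ n) ⊕ (a ∨ m) = F ⊕ T = T
¬((m ↔ n) ⊕ (a ∨ m)) = F
(¬(m ↔ ((¬m) ↔ (¬m)))) ⊕ (¬((m ↔ n) ⊕ (a ∨ m))) = T ⊕ F = T

T


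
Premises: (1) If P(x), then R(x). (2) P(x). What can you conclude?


Modus ponens: from (P → Q) and P, infer Q.
P = 'P(x)' is asserted, and P → Q holds, so Q follows.

R(x).


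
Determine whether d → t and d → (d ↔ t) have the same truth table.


Compare truth tables:
d | t | φ | ψ
-------------
F | F | T | T
T | F | F | F
F | T | T | T
T | T | T | T
The columns φ and ψ agree on every row.

Yes, they are logically equivalent.


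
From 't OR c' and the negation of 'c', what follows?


Disjunctive syllogism: from (P ∨ Q) and ¬P, infer Q.
One disjunct, 'c', is ruled out; the other must hold.

t


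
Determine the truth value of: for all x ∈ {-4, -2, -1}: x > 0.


Evaluate the predicate on each element: -4:F, -2:F, -1:F.
Counterexample x = -4 fails the predicate.

F


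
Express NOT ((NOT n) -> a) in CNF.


Step 1: Rewrite (¬n) → a as ¬(¬n) ∨ a.
Step 2: Negate: ¬(¬(¬n) ∨ a) = (¬n) ∧ ¬a (De Morgan + double negation).

(NOT n) AND (NOT a)


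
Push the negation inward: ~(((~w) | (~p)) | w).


De Morgan: the negation of a disjunction is the conjunction of the negations.
Distribute ~ across |, flipping it to &, and negate each literal.

(w & p) & (~w)


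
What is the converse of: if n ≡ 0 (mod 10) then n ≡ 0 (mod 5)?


The converse of (P → Q) is (Q → P). It is not in general equivalent to the original.
Here P = 'n ≡ 0 (mod 10)' and Q = 'n ≡ 0 (mod 5)'.

If n ≡ 0 (mod 5), then n ≡ 0 (mod 10).


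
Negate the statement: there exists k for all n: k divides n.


Negation flips each quantifier (∀↔∃) and negates the inner predicate.
¬(there exists k for all n: φ) = for all k there exists n: ¬φ.

for all k there exists n: NOT(k divides n)


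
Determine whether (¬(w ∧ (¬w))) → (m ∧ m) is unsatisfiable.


Truth table over {m, w}:
m | w | φ
---------
F | F | F
T | F | T
F | T | F
T | T | T
Satisfying assignment at row 2: m=T, w=F gives T.

No, it is not a contradiction.


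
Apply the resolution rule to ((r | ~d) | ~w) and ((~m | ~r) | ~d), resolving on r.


The clauses contain complementary literals r and ~r.
Resolution eliminates this pair and disjoins the remaining literals (merging duplicates).

((~d | ~w) | ~m)


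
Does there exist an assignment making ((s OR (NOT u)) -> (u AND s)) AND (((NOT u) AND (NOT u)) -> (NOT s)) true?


Search for a satisfying assignment over {s, u}.
Try s=F, u=T: the formula evaluates to T.
A satisfying assignment exists.

Satisfiable.


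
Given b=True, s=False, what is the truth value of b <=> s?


Biconditional is true when both operands have the same truth value.
Substitute: b=True, s=False.
True <=> False evaluates to False.

False


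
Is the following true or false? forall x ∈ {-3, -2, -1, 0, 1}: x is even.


Evaluate the predicate on each element: -3:False, -2:True, -1:False, 0:True, 1:False.
Counterexample x = -3 fails the predicate.

False


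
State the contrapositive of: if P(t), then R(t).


The contrapositive of (P → Q) is (¬Q → ¬P); it is logically equivalent to the original.
Here P = 'P(t)' and Q = 'R(t)'.

If not (R(t)), then not (P(t)).


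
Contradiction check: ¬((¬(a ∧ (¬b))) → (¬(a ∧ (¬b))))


Truth table over {a, b}:
a | b | φ
---------
F | F | F
T | F | F
F | T | F
T | T | F
Every row is false.

Yes, it is a contradiction.


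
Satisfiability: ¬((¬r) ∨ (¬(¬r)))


Check all 2 assignments over {r}:
r | φ
-----
F | F
T | F
No assignment makes the formula true.

Unsatisfiable.


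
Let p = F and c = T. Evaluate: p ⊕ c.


Exclusive or is true when exactly one operand is true.
Substitute: p=F, c=T.
F ⊕ T evaluates to T.

T


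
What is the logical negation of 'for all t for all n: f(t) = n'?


Negation flips each quantifier (∀↔∃) and negates the inner predicate.
¬(for all t for all n: φ) = there exists t there exists n: ¬φ.

there exists t there exists n: NOT(f(t) = n)


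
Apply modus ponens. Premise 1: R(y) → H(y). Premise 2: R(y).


Modus ponens: from (P → Q) and P, infer Q.
P = 'R(y)' is asserted, and P → Q holds, so Q follows.

H(y).


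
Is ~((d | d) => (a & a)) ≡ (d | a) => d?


Compare truth tables:
a | d | φ | ψ
-------------
False | False | False | True
True | False | False | False
False | True | True | True
True | True | False | True
They differ at row 1 (a=False, d=False): φ=False but ψ=True.

No, they are not logically equivalent.


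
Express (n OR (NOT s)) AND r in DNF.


Step 1: Distribute ∧ over ∨: (n ∨ (¬s)) ∧ r = (n ∧ r) ∨ ((¬s) ∧ r).

(n AND r) OR ((NOT s) AND r)


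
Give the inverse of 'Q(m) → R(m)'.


The inverse of (P → Q) is (¬P → ¬Q). It is equivalent to the converse, not to the original.
Here P = 'Q(m)' and Q = 'R(m)'.

If not (Q(m)), then not (R(m)).


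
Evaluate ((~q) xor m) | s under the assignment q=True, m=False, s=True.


Substitute q=True, m=False, s=True:
~q = False
(~q) xor m = False xor False = False
((~q) xor m) | s = False | True = True

True


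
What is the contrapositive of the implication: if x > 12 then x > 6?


The contrapositive of (P → Q) is (¬Q → ¬P); it is logically equivalent to the original.
Here P = 'x > 12' and Q = 'x > 6'.

If not (x > 6), then not (x > 12).


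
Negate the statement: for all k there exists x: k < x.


Negation flips each quantifier (∀↔∃) and negates the inner predicate.
¬(for all k there exists x: φ) = there exists k for all x: ¬φ.

there exists k for all x: NOT(k < x)


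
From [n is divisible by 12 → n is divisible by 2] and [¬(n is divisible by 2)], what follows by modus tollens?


Modus tollens: from (P → Q) and ¬Q, infer ¬P.
Q = 'n is divisible by 2' is denied; since P → Q, P must also fail.

Not (n is divisible by 12).


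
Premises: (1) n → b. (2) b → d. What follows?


Hypothetical syllogism: from (P → Q) and (Q → R), infer (P → R).
Chain the two implications through the shared middle term 'b'.

n → d


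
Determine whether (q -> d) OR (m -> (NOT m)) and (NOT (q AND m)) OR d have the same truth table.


Compare truth tables:
d | m | q | φ | ψ
-----------------
F | F | F | T | T
T | F | F | T | T
F | T | F | T | T
T | T | F | T | T
F | F | T | T | T
T | F | T | T | T
F | T | T | F | F
T | T | T | T | T
The columns φ and ψ agree on every row.

Yes, they are logically equivalent.


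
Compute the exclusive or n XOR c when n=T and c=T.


Exclusive or is true when exactly one operand is true.
Substitute: n=T, c=T.
T XOR T evaluates to F.

F


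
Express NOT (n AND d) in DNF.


Step 1: Apply De Morgan: ¬(n ∧ d) = ¬n ∨ ¬d.

(NOT n) OR (NOT d)


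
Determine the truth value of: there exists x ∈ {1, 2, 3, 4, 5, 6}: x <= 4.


Evaluate the predicate on each element: 1:T, 2:T, 3:T, 4:T, 5:F, 6:F.
Witness x = 1 satisfies the predicate.

T


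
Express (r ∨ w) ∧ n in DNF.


Step 1: Distribute ∧ over ∨: (r ∨ w) ∧ n = (r ∧ n) ∨ (w ∧ n).

(r ∧ n) ∨ (w ∧ n)


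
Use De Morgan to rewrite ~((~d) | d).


De Morgan: the negation of a disjunction is the conjunction of the negations.
Distribute ~ across |, flipping it to &, and negate each literal.

d & (~d)


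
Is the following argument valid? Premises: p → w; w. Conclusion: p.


This is affirming the consequent (fallacy). There exist truth assignments where the premises are all true but the conclusion is false.

Invalid.


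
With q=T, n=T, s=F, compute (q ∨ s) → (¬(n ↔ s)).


Substitute q=T, n=T, s=F:
q ∨ s = T ∨ F = T
n ↔ s = T ↔ F = F
¬(n ↔ s) = T
(q ∨ s) → (¬(n ↔ s)) = T → T = T

T


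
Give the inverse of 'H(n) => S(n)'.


The inverse of (P → Q) is (¬P → ¬Q). It is equivalent to the converse, not to the original.
Here P = 'H(n)' and Q = 'S(n)'.

If not (H(n)), then not (S(n)).


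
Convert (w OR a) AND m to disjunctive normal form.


Step 1: Distribute ∧ over ∨: (w ∨ a) ∧ m = (w ∧ m) ∨ (a ∧ m).

(w AND m) OR (a AND m)


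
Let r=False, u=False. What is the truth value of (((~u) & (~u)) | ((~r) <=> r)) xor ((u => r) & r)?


Substitute r=False, u=False:
~u = True
~u = True
(~u) & (~u) = True & True = True
~r = True
(~r) <=> r = True <=> False = False
((~u) & (~u)) | ((~r) <=> r) = True | False = True
u => r = False => False = True
(u => r) & r = True & False = False
(((~u) & (~u)) | ((~r) <=> r)) xor ((u => r) & r) = True xor False = True

True


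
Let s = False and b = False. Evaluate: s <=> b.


Biconditional is true when both operands have the same truth value.
Substitute: s=False, b=False.
False <=> False evaluates to True.

True


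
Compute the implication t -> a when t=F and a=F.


Implication is false only when antecedent is true and consequent is false.
Substitute: t=F, a=F.
F -> F evaluates to T.

T


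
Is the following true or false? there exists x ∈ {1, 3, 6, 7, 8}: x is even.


Evaluate the predicate on each element: 1:F, 3:F, 6:T, 7:F, 8:T.
Witness x = 6 satisfies the predicate.

T


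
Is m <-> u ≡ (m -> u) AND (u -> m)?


Compare truth tables:
m | u | φ | ψ
-------------
F | F | T | T
T | F | F | F
F | T | F | F
T | T | T | T
The columns φ and ψ agree on every row.

Yes, they are logically equivalent.


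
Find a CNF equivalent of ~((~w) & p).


Step 1: Apply De Morgan: ¬((¬w) ∧ p) = ¬(¬w) ∨ ¬p.
Step 2: Eliminate any double negations (¬¬X = X).

w | (~p)


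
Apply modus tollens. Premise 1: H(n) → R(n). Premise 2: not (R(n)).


Modus tollens: from (P → Q) and ¬Q, infer ¬P.
Q = 'R(n)' is denied; since P → Q, P must also fail.

Not (H(n)).


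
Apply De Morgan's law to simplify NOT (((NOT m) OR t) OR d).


De Morgan: the negation of a disjunction is the conjunction of the negations.
Distribute NOT across OR, flipping it to AND, and negate each literal.

(m AND (NOT t)) AND (NOT d)


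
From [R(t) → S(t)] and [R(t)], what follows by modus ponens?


Modus ponens: from (P → Q) and P, infer Q.
P = 'R(t)' is asserted, and P → Q holds, so Q follows.

S(t).


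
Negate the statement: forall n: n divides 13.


¬(forall x: φ) = exists x: ¬φ, and ¬(exists x: φ) = forall x: ¬φ.
Apply to the universal statement.

exists n: ~(n divides 13)


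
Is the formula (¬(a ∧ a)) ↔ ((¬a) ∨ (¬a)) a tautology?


Build the truth table over {a}:
a | φ
-----
F | T
T | T
Every row evaluates to true.

Yes, it is a tautology.


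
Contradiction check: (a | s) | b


Truth table over {a, b, s}:
a | b | s | φ
-------------
False | False | False | False
True | False | False | True
False | True | False | True
True | True | False | True
False | False | True | True
True | False | True | True
False | True | True | True
True | True | True | True
Satisfying assignment at row 2: a=True, b=False, s=False gives True.

No, it is not a contradiction.


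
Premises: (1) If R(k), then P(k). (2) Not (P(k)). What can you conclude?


Modus tollens: from (P → Q) and ¬Q, infer ¬P.
Q = 'P(k)' is denied; since P → Q, P must also fail.

Not (R(k)).


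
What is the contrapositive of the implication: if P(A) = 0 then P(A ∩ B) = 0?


The contrapositive of (P → Q) is (¬Q → ¬P); it is logically equivalent to the original.
Here P = 'P(A) = 0' and Q = 'P(A ∩ B) = 0'.

If not (P(A ∩ B) = 0), then not (P(A) = 0).


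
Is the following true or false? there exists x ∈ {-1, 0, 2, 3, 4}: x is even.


Evaluate the predicate on each element: -1:F, 0:T, 2:T, 3:F, 4:T.
Witness x = 0 satisfies the predicate.

T


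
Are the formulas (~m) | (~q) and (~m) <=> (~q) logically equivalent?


Compare truth tables:
m | q | φ | ψ
-------------
False | False | True | True
True | False | True | False
False | True | True | False
True | True | False | True
They differ at row 2 (m=True, q=False): φ=True but ψ=False.

No, they are not logically equivalent.


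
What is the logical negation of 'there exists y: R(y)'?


¬(for all x: φ) = there exists x: ¬φ, and ¬(there exists x: φ) = for all x: ¬φ.
Apply to the existential statement.

for all y: NOT(R(y))


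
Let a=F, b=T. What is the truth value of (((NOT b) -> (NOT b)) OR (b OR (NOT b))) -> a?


Substitute a=F, b=T:
NOT b = F
NOT b = F
(NOT b) -> (NOT b) = F -> F = T
NOT b = F
b OR (NOT b) = T OR F = T
((NOT b) -> (NOT b)) OR (b OR (NOT b)) = T OR T = T
(((NOT b) -> (NOT b)) OR (b OR (NOT b))) -> a = T -> F = F

F


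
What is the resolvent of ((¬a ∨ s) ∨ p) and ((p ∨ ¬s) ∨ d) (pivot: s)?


The clauses contain complementary literals s and ¬s.
Resolution eliminates this pair and disjoins the remaining literals (merging duplicates).

((p ∨ ¬a) ∨ d)


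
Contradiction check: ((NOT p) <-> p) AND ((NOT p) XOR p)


Truth table over {p}:
p | φ
-----
F | F
T | F
Every row is false.

Yes, it is a contradiction.


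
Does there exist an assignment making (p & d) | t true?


Search for a satisfying assignment over {d, p, t}.
Try d=True, p=True, t=False: the formula evaluates to True.
A satisfying assignment exists.

Satisfiable.


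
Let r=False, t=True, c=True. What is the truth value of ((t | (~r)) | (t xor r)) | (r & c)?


Substitute r=False, t=True, c=True:
~r = True
t | (~r) = True | True = True
t xor r = True xor False = True
(t | (~r)) | (t xor r) = True | True = True
r & c = False & True = False
((t | (~r)) | (t xor r)) | (r & c) = True | False = True

True


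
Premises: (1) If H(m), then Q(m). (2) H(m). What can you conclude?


Modus ponens: from (P → Q) and P, infer Q.
P = 'H(m)' is asserted, and P → Q holds, so Q follows.

Q(m).


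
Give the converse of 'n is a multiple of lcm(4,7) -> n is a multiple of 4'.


The converse of (P → Q) is (Q → P). It is not in general equivalent to the original.
Here P = 'n is a multiple of lcm(4,7)' and Q = 'n is a multiple of 4'.

If n is a multiple of 4, then n is a multiple of lcm(4,7).


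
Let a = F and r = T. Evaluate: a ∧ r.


Conjunction is true only when both operands are true.
Substitute: a=F, r=T.
F ∧ T evaluates to F.

F


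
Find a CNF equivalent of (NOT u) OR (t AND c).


Step 1: Distribute ∨ over ∧: (¬u) ∨ (t ∧ c) = ((¬u) ∨ t) ∧ ((¬u) ∨ c).

((NOT u) OR t) AND ((NOT u) OR c)


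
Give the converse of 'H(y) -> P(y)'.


The converse of (P → Q) is (Q → P). It is not in general equivalent to the original.
Here P = 'H(y)' and Q = 'P(y)'.

If P(y), then H(y).


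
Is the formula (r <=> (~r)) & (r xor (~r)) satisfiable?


Check all 2 assignments over {r}:
r | φ
-----
False | False
True | False
No assignment makes the formula true.

Unsatisfiable.


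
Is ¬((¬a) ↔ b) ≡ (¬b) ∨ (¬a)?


Compare truth tables:
a | b | φ | ψ
-------------
F | F | T | T
T | F | F | T
F | T | F | T
T | T | T | F
They differ at row 2 (a=T, b=F): φ=F but ψ=T.

No, they are not logically equivalent.


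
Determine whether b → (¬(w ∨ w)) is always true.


Build the truth table over {b, w}:
b | w | φ
---------
F | F | T
T | F | T
F | T | T
T | T | F
Counterexample at row 4: with b=T, w=T, the formula is F.

No, it is not a tautology.


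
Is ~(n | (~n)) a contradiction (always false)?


Truth table over {n}:
n | φ
-----
False | False
True | False
Every row is false.

Yes, it is a contradiction.


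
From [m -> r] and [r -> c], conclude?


Hypothetical syllogism: from (P → Q) and (Q → R), infer (P → R).
Chain the two implications through the shared middle term 'r'.

m -> c


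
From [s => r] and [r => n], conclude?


Hypothetical syllogism: from (P → Q) and (Q → R), infer (P → R).
Chain the two implications through the shared middle term 'r'.

s => n


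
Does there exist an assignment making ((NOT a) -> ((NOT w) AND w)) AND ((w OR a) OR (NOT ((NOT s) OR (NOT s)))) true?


Search for a satisfying assignment over {a, s, w}.
Try a=T, s=F, w=F: the formula evaluates to T.
A satisfying assignment exists.

Satisfiable.


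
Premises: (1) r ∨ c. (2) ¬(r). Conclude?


Disjunctive syllogism: from (P ∨ Q) and ¬P, infer Q.
One disjunct, 'r', is ruled out; the other must hold.

c


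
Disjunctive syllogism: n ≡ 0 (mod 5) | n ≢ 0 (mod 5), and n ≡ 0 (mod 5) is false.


Disjunctive syllogism: from (P ∨ Q) and ¬P, infer Q.
One disjunct, 'n ≡ 0 (mod 5)', is ruled out; the other must hold.

n ≢ 0 (mod 5)


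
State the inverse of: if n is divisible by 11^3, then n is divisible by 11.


The inverse of (P → Q) is (¬P → ¬Q). It is equivalent to the converse, not to the original.
Here P = 'n is divisible by 11^3' and Q = 'n is divisible by 11'.

If not (n is divisible by 11^3), then not (n is divisible by 11).


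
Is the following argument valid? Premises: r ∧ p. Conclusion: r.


This matches the form of conjunction elimination: the conclusion follows in every model of the premises.

Valid.


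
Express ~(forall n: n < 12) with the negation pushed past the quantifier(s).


¬(forall x: φ) = exists x: ¬φ, and ¬(exists x: φ) = forall x: ¬φ.
Apply to the universal statement.

exists n: ~(n < 12)


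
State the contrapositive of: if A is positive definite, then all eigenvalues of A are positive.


The contrapositive of (P → Q) is (¬Q → ¬P); it is logically equivalent to the original.
Here P = 'A is positive definite' and Q = 'all eigenvalues of A are positive'.

If not (all eigenvalues of A are positive), then not (A is positive definite).


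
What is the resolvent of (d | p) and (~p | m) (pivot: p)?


The clauses contain complementary literals p and ~p.
Resolution eliminates this pair and disjoins the remaining literals (merging duplicates).

(d | m)


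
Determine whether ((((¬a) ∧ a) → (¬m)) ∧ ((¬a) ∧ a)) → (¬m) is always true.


Build the truth table over {a, m}:
a | m | φ
---------
F | F | T
T | F | T
F | T | T
T | T | T
Every row evaluates to true.

Yes, it is a tautology.


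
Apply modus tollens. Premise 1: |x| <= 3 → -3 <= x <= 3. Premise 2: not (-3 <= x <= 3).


Modus tollens: from (P → Q) and ¬Q, infer ¬P.
Q = '-3 <= x <= 3' is denied; since P → Q, P must also fail.

Not (|x| <= 3).


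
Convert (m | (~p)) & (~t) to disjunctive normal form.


Step 1: Distribute ∧ over ∨: (m ∨ (¬p)) ∧ (¬t) = (m ∧ (¬t)) ∨ ((¬p) ∧ (¬t)).

(m & (~t)) | ((~p) & (~t))


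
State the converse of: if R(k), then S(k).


The converse of (P → Q) is (Q → P). It is not in general equivalent to the original.
Here P = 'R(k)' and Q = 'S(k)'.

If S(k), then R(k).


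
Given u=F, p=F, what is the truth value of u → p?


Implication is false only when antecedent is true and consequent is false.
Substitute: u=F, p=F.
F → F evaluates to T.

T


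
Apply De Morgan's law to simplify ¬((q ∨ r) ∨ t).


De Morgan: the negation of a disjunction is the conjunction of the negations.
Distribute ¬ across ∨, flipping it to ∧, and negate each literal.

((¬q) ∧ (¬r)) ∧ (¬t)


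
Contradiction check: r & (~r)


Truth table over {r}:
r | φ
-----
False | False
True | False
Every row is false.

Yes, it is a contradiction.


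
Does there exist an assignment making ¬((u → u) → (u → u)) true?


Check all 2 assignments over {u}:
u | φ
-----
F | F
T | F
No assignment makes the formula true.

Unsatisfiable.


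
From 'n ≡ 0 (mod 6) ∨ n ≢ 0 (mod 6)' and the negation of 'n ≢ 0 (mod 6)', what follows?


Disjunctive syllogism: from (P ∨ Q) and ¬P, infer Q.
One disjunct, 'n ≢ 0 (mod 6)', is ruled out; the other must hold.

n ≡ 0 (mod 6)


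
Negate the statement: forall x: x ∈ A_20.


¬(forall x: φ) = exists x: ¬φ, and ¬(exists x: φ) = forall x: ¬φ.
Apply to the universal statement.

exists x: ~(x ∈ A_20)


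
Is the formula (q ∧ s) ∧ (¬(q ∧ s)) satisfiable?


Check all 4 assignments over {q, s}:
q | s | φ
---------
F | F | F
T | F | F
F | T | F
T | T | F
No assignment makes the formula true.

Unsatisfiable.


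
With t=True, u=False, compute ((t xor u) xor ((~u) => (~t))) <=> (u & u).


Substitute t=True, u=False:
t xor u = True xor False = True
~u = True
~t = False
(~u) => (~t) = True => False = False
(t xor u) xor ((~u) => (~t)) = True xor False = True
u & u = False & False = False
((t xor u) xor ((~u) => (~t))) <=> (u & u) = True <=> False = False

False


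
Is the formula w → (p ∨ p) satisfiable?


Search for a satisfying assignment over {p, w}.
Try p=F, w=F: the formula evaluates to T.
A satisfying assignment exists.

Satisfiable.
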